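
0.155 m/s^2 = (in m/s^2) 0.155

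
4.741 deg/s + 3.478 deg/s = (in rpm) 1.37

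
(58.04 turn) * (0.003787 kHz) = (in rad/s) 1381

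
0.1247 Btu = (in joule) 131.6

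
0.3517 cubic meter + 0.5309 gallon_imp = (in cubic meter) 0.3541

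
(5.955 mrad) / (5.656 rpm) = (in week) 1.662e-08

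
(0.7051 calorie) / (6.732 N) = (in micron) 4.382e+05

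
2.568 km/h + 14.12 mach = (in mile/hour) 1.076e+04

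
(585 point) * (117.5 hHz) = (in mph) 5424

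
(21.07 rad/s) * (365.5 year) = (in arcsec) 5.009e+16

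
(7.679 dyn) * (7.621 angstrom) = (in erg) 5.852e-07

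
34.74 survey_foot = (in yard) 11.58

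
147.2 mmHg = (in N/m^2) 1.963e+04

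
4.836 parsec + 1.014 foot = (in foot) 4.896e+17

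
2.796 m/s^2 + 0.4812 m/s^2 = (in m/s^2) 3.277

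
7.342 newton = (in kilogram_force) 0.7487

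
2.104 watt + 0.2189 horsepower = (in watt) 165.3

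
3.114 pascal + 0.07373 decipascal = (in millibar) 0.03121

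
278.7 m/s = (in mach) 0.8185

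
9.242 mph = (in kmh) 14.87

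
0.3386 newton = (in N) 0.3386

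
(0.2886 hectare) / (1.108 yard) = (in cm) 2.849e+05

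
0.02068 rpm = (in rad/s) 0.002166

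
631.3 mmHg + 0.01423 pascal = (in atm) 0.8307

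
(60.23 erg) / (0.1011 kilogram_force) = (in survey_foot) 1.993e-05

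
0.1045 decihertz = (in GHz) 1.045e-11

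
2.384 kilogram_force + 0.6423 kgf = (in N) 29.68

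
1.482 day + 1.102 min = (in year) 0.004062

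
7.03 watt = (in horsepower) 0.009427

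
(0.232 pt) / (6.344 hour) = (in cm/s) 3.584e-07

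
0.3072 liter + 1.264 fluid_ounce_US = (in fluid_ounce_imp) 12.13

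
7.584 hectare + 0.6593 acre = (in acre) 19.4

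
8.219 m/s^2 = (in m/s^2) 8.219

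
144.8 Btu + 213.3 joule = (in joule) 1.53e+05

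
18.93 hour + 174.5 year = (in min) 9.172e+07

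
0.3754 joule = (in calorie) 0.08972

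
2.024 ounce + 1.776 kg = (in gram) 1833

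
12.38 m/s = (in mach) 0.03636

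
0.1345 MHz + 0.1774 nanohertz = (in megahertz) 0.1345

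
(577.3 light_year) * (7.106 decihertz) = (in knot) 7.544e+18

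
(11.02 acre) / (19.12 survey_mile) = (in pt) 4108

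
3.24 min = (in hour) 0.054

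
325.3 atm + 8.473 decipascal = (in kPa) 3.296e+04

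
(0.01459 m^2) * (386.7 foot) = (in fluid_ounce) 5.815e+04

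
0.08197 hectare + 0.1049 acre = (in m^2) 1244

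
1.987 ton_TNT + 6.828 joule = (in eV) 5.189e+28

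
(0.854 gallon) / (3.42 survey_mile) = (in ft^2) 6.322e-06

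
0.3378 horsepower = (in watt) 251.9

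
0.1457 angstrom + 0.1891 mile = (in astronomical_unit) 2.034e-09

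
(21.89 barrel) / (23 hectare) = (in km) 1.513e-08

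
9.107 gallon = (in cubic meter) 0.03447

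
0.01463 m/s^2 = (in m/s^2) 0.01463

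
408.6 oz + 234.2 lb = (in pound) 259.7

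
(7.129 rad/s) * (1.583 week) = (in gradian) 4.345e+08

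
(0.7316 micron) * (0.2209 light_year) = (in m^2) 1.529e+09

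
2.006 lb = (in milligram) 9.099e+05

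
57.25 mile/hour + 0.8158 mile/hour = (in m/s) 25.96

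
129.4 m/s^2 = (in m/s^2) 129.4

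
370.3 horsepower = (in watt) 2.761e+05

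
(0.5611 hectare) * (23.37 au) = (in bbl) 1.234e+17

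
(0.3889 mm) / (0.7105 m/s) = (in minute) 9.123e-06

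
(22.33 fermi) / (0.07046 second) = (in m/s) 3.169e-13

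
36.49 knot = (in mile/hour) 41.99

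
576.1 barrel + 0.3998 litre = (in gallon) 2.42e+04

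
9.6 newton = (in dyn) 9.6e+05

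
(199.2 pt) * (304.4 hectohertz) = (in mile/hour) 4785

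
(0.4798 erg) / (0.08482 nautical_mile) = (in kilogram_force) 3.115e-11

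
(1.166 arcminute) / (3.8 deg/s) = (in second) 0.005114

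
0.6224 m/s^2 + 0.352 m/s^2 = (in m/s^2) 0.9744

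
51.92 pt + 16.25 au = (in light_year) 0.000257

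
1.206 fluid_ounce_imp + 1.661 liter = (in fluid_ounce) 57.32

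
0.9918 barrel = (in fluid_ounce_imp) 5550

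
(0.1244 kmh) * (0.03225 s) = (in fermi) 1.114e+12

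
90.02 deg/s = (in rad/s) 1.571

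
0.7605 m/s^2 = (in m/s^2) 0.7605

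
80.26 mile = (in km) 129.2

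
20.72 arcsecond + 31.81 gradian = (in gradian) 31.82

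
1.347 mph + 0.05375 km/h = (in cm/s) 61.71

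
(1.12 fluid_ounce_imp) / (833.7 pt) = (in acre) 2.674e-08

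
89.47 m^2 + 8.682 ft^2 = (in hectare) 0.009028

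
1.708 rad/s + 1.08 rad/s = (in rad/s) 2.788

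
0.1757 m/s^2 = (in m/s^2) 0.1757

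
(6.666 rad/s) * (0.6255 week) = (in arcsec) 5.202e+11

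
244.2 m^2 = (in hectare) 0.02442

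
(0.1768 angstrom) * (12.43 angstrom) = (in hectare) 2.198e-24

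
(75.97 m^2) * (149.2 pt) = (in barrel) 25.15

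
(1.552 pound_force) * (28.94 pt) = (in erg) 7.048e+05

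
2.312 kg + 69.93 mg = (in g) 2312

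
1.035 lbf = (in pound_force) 1.035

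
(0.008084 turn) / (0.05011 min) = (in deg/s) 0.968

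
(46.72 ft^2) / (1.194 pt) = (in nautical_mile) 5.564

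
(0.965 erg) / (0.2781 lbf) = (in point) 0.0002211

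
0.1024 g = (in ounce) 0.003612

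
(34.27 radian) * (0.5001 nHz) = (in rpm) 1.637e-07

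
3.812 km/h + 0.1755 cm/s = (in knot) 2.062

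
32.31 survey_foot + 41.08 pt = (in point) 2.796e+04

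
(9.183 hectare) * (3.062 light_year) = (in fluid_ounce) 8.995e+25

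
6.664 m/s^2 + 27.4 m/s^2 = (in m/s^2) 34.06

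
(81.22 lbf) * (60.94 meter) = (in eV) 1.374e+23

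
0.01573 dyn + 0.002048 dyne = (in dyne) 0.01778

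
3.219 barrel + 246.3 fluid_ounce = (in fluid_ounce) 1.755e+04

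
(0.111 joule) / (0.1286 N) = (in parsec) 2.797e-17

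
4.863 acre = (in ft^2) 2.118e+05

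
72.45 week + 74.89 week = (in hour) 2.475e+04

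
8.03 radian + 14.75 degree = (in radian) 8.287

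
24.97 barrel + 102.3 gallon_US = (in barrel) 27.41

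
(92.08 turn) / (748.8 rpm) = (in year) 2.34e-07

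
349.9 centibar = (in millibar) 3499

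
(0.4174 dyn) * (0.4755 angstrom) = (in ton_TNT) 4.744e-26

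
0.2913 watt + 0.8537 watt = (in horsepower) 0.001535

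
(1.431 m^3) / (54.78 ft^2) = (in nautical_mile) 0.0001518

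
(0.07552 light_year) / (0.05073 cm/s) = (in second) 1.408e+18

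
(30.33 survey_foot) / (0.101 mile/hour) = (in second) 204.7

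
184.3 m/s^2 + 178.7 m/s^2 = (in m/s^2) 363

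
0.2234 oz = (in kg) 0.006333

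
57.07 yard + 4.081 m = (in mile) 0.03496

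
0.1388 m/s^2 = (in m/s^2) 0.1388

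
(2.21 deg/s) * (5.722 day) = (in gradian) 1.214e+06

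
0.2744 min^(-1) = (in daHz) 0.0004573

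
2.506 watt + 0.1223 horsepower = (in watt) 93.71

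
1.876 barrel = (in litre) 298.3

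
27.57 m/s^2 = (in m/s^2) 27.57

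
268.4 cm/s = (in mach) 0.007883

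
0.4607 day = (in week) 0.06581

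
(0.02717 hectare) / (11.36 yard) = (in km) 0.02616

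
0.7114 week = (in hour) 119.5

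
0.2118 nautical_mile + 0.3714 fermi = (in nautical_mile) 0.2118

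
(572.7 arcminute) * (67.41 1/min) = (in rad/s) 0.1872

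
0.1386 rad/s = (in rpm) 1.324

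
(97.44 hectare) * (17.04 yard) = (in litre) 1.518e+10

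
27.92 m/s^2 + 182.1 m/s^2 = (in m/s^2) 210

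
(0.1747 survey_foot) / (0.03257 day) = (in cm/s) 0.001892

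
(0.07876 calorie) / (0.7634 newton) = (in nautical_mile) 0.0002331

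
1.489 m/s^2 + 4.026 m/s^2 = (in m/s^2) 5.515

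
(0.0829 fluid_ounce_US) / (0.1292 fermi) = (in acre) 4.689e+06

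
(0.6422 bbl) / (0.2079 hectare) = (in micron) 49.11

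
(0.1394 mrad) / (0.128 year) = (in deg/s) 1.979e-09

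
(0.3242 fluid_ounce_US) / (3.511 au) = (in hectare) 1.825e-21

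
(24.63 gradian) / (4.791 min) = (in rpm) 0.01285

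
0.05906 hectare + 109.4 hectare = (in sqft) 1.178e+07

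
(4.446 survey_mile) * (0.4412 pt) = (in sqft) 11.99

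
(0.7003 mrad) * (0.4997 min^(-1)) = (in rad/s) 5.832e-06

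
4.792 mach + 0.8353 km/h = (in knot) 3172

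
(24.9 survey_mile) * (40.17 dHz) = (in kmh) 5.795e+05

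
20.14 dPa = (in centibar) 0.002014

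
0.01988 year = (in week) 1.037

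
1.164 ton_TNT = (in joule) 4.87e+09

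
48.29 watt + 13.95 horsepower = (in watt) 1.045e+04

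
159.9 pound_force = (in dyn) 7.113e+07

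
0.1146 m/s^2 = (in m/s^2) 0.1146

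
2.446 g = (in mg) 2446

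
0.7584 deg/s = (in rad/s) 0.01324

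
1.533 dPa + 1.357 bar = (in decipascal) 1.357e+06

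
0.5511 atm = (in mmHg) 418.8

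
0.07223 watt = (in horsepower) 9.686e-05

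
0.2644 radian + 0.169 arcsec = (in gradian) 16.83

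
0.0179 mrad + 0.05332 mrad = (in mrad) 0.07122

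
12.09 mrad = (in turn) 0.001924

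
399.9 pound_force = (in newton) 1779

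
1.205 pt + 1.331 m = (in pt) 3774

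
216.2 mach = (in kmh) 2.65e+05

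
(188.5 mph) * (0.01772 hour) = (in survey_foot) 1.764e+04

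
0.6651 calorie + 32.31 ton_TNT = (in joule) 1.352e+11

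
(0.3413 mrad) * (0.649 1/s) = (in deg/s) 0.01269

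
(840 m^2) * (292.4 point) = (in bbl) 545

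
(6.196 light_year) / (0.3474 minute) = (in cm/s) 2.812e+17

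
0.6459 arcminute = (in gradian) 0.01196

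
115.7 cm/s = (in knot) 2.249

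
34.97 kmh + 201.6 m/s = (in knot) 410.8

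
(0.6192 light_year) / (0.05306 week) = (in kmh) 6.572e+11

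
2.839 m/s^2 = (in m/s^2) 2.839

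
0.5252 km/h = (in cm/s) 14.59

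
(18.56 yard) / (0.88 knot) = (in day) 0.0004339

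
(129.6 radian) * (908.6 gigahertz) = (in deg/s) 6.747e+15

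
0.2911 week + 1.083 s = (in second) 1.761e+05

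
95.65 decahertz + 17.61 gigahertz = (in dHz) 1.761e+11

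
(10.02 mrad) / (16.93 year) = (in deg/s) 1.075e-09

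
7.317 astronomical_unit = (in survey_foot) 3.591e+12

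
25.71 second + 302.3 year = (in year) 302.3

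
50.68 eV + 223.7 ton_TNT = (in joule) 9.36e+11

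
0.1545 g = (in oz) 0.00545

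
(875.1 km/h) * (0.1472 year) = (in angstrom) 1.128e+19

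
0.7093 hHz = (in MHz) 7.093e-05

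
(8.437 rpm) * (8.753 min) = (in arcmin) 1.595e+06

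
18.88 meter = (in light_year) 1.996e-15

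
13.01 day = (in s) 1.124e+06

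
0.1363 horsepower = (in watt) 101.6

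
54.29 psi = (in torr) 2808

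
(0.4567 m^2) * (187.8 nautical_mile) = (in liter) 1.588e+08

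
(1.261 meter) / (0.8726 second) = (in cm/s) 144.5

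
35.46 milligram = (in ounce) 0.001251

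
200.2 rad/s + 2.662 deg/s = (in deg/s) 1.147e+04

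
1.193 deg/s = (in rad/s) 0.02082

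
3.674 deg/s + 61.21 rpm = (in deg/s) 370.9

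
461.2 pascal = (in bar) 0.004612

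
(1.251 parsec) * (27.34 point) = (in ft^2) 4.008e+15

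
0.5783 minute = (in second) 34.7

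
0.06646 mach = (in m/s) 22.63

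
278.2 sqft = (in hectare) 0.002585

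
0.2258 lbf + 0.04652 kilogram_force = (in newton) 1.461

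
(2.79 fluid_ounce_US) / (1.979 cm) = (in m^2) 0.004169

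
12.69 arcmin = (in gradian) 0.235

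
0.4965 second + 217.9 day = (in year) 0.597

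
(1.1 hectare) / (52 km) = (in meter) 0.2115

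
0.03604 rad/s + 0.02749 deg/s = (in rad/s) 0.03652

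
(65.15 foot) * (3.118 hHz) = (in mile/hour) 1.385e+04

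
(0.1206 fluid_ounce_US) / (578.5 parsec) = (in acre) 4.937e-29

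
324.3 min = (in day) 0.2252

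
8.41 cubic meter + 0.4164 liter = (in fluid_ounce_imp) 2.96e+05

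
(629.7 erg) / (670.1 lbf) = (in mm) 2.113e-05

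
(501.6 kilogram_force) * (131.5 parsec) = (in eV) 1.246e+41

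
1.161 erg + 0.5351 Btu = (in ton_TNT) 1.349e-07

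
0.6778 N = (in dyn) 6.778e+04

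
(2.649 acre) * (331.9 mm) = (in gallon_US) 9.399e+05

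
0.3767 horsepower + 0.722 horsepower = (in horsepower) 1.099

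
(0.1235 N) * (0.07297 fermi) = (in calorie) 2.154e-18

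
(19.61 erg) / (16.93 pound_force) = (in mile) 1.618e-11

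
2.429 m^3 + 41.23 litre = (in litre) 2470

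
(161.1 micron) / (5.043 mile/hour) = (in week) 1.182e-10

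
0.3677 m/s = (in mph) 0.8225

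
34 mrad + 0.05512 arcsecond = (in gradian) 2.165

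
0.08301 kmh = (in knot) 0.04482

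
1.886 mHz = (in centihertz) 0.1886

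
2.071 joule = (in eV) 1.293e+19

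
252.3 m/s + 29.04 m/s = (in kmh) 1013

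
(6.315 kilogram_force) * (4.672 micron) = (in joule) 0.0002893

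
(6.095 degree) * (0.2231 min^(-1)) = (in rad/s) 0.0003955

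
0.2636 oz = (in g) 7.473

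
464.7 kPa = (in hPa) 4647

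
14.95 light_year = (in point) 4.009e+20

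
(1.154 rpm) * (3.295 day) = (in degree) 1.971e+06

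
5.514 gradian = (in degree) 4.963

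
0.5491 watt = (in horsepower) 0.0007364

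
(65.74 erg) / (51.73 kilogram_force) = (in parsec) 4.2e-25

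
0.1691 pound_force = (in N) 0.7522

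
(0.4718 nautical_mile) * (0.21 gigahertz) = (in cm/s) 1.835e+13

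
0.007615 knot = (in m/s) 0.003917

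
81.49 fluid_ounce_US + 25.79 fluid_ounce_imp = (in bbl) 0.01977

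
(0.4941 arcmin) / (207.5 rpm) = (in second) 6.614e-06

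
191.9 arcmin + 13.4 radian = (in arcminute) 4.626e+04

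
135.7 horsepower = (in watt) 1.012e+05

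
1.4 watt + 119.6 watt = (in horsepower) 0.1623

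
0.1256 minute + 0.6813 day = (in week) 0.09734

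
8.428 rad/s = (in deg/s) 482.9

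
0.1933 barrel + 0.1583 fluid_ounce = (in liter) 30.74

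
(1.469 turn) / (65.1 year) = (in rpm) 4.293e-08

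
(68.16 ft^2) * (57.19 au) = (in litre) 5.418e+16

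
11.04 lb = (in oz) 176.6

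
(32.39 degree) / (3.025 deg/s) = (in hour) 0.002974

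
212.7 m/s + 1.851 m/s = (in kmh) 772.4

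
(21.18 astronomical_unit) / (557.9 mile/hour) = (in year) 402.8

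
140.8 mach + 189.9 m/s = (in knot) 9.356e+04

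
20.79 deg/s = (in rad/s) 0.3629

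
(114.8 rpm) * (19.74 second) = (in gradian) 1.511e+04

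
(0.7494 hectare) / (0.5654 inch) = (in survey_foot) 1.712e+06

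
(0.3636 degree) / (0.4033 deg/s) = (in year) 2.859e-08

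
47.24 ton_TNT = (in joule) 1.977e+11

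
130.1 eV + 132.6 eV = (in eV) 262.7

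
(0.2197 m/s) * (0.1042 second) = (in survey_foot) 0.07511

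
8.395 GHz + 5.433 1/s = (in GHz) 8.395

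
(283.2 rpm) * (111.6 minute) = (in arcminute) 6.827e+08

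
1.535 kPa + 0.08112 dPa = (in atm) 0.01515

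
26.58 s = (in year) 8.428e-07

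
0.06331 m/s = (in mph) 0.1416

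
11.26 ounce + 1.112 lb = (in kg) 0.8236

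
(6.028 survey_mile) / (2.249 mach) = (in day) 0.0001466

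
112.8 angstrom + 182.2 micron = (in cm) 0.01822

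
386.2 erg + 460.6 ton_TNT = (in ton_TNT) 460.6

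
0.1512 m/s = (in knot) 0.2939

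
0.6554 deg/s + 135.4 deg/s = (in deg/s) 136.1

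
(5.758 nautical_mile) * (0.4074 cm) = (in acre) 0.01074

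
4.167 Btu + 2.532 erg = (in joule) 4396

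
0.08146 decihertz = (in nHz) 8.146e+06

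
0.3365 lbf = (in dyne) 1.497e+05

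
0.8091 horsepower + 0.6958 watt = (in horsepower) 0.81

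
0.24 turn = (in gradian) 96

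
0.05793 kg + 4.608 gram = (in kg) 0.06254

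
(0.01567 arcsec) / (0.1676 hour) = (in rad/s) 1.259e-10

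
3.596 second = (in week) 5.946e-06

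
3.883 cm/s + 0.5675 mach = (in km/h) 695.8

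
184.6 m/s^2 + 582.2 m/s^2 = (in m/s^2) 766.8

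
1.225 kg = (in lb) 2.701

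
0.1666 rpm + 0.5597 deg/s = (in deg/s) 1.559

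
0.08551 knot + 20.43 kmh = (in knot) 11.12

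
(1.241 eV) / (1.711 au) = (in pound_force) 1.746e-31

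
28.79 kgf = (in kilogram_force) 28.79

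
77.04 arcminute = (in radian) 0.02241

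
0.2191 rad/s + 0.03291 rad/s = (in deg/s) 14.44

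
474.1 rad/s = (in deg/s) 2.716e+04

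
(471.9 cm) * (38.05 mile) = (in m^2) 2.89e+05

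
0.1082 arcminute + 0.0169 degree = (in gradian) 0.02078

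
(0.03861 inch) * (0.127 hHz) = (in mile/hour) 0.02786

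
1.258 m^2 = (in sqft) 13.54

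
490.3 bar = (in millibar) 4.903e+05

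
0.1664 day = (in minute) 239.6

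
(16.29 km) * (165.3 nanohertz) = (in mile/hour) 0.006023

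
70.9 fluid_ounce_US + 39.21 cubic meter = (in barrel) 246.6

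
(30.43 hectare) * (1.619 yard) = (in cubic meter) 4.505e+05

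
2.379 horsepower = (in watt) 1774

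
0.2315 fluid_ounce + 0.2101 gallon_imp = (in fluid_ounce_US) 32.53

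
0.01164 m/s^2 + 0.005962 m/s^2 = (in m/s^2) 0.0176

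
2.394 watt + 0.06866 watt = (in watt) 2.463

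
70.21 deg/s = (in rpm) 11.7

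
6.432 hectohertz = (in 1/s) 643.2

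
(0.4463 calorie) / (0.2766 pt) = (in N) 1.914e+04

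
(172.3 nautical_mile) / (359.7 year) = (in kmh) 0.0001013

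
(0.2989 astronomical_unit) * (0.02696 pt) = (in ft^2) 4.578e+06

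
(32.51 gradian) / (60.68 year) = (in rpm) 2.548e-09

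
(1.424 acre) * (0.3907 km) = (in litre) 2.251e+09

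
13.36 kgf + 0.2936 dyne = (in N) 131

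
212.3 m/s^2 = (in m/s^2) 212.3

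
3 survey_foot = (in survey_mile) 0.0005682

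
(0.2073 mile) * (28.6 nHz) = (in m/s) 9.541e-06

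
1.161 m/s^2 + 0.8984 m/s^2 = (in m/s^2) 2.059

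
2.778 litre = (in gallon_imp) 0.6111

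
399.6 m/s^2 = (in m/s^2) 399.6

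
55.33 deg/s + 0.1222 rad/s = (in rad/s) 1.088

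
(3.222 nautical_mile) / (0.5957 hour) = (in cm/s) 278.3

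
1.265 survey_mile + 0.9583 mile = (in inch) 1.409e+05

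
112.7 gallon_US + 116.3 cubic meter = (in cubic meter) 116.7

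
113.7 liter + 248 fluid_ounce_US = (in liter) 121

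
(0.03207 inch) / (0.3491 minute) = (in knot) 7.56e-05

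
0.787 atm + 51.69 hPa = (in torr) 636.9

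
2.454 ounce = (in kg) 0.06957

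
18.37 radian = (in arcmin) 6.315e+04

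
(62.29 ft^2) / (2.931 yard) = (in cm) 215.9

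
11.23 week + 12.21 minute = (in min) 1.132e+05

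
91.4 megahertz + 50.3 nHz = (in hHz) 9.14e+05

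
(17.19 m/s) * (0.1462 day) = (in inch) 8.549e+06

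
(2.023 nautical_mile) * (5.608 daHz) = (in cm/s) 2.101e+07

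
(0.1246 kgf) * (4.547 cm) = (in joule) 0.05556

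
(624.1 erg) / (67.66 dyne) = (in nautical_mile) 4.981e-05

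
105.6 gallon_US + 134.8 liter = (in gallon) 141.2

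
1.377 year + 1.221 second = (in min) 7.238e+05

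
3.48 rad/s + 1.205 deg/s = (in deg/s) 200.6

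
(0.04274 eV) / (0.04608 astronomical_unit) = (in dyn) 9.934e-26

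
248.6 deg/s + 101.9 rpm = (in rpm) 143.3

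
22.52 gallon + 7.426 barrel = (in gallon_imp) 278.5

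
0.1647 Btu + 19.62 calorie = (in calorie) 61.15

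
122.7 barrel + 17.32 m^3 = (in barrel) 231.6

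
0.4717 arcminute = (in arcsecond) 28.3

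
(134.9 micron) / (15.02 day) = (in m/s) 1.04e-10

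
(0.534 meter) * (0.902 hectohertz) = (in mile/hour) 107.7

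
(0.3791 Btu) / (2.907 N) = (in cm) 1.376e+04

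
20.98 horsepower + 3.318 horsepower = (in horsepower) 24.3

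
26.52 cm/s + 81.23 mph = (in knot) 71.1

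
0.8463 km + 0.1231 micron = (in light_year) 8.945e-14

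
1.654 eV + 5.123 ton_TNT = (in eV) 1.338e+29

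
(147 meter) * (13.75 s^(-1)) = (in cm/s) 2.021e+05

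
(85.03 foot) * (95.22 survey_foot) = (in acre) 0.1859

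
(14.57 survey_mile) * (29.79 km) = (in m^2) 6.985e+08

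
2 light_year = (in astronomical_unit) 1.265e+05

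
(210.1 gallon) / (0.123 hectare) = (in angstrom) 6.466e+06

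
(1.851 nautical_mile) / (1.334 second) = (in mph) 5748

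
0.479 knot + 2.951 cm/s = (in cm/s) 27.59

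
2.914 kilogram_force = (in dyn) 2.858e+06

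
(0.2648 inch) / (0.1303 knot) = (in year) 3.182e-09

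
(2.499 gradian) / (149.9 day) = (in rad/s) 3.031e-09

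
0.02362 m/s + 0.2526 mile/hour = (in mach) 0.000401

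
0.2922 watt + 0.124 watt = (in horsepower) 0.0005581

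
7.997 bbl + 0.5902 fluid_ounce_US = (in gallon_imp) 279.7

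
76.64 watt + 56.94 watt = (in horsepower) 0.1791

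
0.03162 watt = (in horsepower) 4.24e-05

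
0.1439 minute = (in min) 0.1439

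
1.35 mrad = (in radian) 0.00135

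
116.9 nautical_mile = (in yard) 2.368e+05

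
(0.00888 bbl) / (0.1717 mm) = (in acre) 0.002032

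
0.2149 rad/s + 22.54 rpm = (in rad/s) 2.575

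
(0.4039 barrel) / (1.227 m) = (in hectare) 5.233e-06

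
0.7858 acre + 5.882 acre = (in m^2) 2.698e+04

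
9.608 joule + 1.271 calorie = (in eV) 9.316e+19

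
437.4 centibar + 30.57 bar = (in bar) 34.94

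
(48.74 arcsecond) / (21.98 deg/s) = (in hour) 1.711e-07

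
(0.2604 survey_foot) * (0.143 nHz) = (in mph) 2.539e-11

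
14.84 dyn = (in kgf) 1.513e-05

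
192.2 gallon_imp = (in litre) 873.8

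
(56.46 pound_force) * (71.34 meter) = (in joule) 1.792e+04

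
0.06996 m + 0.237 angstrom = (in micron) 6.996e+04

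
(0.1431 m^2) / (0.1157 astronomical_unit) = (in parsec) 2.679e-28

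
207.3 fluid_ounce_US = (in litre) 6.131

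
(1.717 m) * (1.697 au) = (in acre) 1.077e+08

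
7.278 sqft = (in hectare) 6.761e-05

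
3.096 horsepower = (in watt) 2309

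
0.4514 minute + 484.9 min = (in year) 0.0009234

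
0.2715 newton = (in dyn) 2.715e+04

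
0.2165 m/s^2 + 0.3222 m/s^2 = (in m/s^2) 0.5387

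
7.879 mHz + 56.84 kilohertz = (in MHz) 0.05684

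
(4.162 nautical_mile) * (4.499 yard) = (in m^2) 3.171e+04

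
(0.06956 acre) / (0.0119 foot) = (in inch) 3.055e+06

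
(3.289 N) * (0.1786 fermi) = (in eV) 3666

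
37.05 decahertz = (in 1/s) 370.5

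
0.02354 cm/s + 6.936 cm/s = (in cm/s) 6.96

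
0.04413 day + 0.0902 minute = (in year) 0.0001211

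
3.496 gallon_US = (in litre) 13.23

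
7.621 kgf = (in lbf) 16.8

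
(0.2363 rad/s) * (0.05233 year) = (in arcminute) 1.341e+09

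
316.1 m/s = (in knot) 614.4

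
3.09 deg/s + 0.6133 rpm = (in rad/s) 0.1182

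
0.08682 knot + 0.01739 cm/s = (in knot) 0.08716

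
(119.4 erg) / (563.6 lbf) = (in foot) 1.563e-08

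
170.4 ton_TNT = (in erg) 7.13e+18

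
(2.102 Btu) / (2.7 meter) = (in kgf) 83.76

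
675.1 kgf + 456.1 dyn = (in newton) 6620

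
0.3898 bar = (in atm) 0.3847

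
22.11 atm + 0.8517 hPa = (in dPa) 2.24e+07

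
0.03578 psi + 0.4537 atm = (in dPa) 4.622e+05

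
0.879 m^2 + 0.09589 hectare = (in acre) 0.2372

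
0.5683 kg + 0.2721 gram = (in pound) 1.253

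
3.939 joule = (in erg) 3.939e+07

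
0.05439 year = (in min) 2.859e+04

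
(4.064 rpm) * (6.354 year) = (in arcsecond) 1.759e+13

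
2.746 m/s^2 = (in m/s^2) 2.746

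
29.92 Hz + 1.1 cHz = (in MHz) 2.993e-05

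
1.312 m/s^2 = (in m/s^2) 1.312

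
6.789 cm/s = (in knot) 0.132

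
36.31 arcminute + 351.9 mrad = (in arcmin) 1246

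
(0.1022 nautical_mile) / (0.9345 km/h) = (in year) 2.312e-05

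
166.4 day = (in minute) 2.396e+05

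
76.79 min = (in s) 4607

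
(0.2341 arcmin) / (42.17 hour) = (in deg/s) 2.57e-08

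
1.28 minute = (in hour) 0.02133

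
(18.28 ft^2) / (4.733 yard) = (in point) 1112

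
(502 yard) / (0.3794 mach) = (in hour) 0.000987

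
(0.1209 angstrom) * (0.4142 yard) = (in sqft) 4.929e-11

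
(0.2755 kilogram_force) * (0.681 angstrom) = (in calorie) 4.397e-11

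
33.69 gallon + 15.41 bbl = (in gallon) 680.9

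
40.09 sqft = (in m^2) 3.724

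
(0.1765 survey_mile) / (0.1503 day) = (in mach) 6.424e-05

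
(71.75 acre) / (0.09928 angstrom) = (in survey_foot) 9.595e+16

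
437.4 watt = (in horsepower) 0.5866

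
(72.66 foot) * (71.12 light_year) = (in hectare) 1.49e+15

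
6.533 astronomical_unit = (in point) 2.77e+15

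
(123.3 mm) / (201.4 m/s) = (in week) 1.012e-09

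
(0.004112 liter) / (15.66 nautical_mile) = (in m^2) 1.418e-10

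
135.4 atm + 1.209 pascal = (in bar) 137.2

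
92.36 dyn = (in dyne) 92.36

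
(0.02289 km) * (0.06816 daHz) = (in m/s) 15.6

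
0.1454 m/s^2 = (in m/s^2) 0.1454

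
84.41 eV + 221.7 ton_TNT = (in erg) 9.276e+18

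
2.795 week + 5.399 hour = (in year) 0.05422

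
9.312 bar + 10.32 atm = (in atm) 19.51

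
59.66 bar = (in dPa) 5.966e+07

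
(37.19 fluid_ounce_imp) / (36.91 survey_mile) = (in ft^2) 1.915e-07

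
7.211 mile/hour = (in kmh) 11.6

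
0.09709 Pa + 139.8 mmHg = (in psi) 2.703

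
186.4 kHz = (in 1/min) 1.118e+07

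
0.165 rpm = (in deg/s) 0.99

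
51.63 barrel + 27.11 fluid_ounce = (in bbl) 51.64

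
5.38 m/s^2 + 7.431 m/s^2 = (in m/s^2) 12.81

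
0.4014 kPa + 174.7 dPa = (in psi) 0.06075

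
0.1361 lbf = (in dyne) 6.054e+04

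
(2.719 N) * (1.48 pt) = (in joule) 0.00142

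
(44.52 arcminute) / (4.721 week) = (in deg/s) 2.599e-07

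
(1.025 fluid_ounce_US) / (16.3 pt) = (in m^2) 0.005272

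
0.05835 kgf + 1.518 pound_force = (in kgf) 0.7469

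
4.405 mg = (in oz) 0.0001554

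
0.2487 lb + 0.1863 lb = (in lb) 0.435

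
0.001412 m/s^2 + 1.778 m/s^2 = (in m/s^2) 1.779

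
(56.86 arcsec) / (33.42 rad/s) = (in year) 2.616e-13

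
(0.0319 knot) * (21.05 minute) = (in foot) 68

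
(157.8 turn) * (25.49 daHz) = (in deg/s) 1.448e+07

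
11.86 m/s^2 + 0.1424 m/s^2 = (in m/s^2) 12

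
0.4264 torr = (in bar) 0.0005685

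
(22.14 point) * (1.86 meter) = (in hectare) 1.453e-06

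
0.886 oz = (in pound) 0.05537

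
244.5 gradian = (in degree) 220.1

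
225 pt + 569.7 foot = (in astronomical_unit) 1.161e-09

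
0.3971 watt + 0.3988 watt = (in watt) 0.7959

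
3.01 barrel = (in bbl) 3.01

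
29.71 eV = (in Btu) 4.512e-21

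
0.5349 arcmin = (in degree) 0.008915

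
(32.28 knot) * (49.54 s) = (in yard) 899.7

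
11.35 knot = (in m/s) 5.839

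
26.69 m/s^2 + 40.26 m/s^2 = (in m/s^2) 66.95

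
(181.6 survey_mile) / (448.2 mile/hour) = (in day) 0.01688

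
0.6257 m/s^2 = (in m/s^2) 0.6257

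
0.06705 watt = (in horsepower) 8.992e-05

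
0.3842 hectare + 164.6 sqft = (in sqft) 4.152e+04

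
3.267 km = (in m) 3267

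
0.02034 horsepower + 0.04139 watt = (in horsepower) 0.0204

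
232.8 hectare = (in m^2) 2.328e+06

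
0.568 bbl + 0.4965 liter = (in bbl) 0.5711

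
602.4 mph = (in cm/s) 2.693e+04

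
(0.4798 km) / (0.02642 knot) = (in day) 0.4086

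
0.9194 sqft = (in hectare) 8.542e-06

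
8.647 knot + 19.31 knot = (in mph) 32.17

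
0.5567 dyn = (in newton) 5.567e-06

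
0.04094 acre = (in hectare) 0.01657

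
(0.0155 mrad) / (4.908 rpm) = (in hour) 8.377e-09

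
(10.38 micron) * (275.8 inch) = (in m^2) 7.272e-05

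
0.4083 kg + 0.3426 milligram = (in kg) 0.4083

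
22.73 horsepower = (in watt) 1.695e+04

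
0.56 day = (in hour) 13.44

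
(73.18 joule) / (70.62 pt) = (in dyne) 2.937e+08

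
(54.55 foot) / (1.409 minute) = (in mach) 0.0005776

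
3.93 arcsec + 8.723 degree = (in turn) 0.02423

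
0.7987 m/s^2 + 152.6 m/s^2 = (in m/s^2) 153.4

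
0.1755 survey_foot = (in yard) 0.0585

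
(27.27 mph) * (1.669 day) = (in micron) 1.758e+12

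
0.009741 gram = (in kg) 9.741e-06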